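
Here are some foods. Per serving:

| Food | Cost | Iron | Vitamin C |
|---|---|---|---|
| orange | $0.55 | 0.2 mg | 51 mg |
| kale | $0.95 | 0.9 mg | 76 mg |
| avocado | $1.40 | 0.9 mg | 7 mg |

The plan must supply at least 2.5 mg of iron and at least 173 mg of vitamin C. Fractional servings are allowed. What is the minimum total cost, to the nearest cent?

At the optimum either one food covers both requirements or two foods hit both targets exactly; no other combination can be cheaper.
orange only: max(2.5/0.2, 173/51) = 12.5 servings → $6.88.
kale only: max(2.5/0.9, 173/76) = 2.778 servings → $2.64.
avocado only: max(2.5/0.9, 173/7) = 24.71 servings → $34.60.
orange + kale: intersection lies outside the first quadrant.
orange + avocado with both tight: 3.106 servings and 2.088 servings → $4.63.
kale + avocado with both tight: 2.225 servings and 0.5523 servings → $2.89.
The minimum over all feasible corners is $2.64.

$2.64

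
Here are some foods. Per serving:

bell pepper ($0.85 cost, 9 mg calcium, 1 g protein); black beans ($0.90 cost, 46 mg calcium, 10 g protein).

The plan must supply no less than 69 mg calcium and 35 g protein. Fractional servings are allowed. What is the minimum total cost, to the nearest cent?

$3.15

Minimising a linear cost over {calcium ≥ 69, protein ≥ 35, servings ≥ 0} — the optimum is at a vertex, using one or two foods.
bell pepper only: max(69/9, 35/1) = 35 servings → $29.75.
black beans only: max(69/46, 35/10) = 3.5 servings → $3.15.
bell pepper + black beans: intersection lies outside the first quadrant.
The minimum over all feasible corners is $3.15.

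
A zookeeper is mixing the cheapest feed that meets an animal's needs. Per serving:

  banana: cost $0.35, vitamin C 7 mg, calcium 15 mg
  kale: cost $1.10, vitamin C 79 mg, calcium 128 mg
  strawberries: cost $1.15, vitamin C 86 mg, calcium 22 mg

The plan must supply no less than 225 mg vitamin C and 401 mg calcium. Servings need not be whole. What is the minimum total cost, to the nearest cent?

Compare the cost at each extreme point of the feasible region.
banana only: max(225/7, 401/15) = 32.14 servings → $11.25.
kale only: max(225/79, 401/128) = 3.133 servings → $3.45.
strawberries only: max(225/86, 401/22) = 18.23 servings → $20.96.
banana + kale with both tight: 9.962 servings and 1.965 servings → $5.65.
banana + strawberries with both tight: 26 servings and 0.5 servings → $9.68.
kale + strawberries: the both-tight solution has a negative serving — not a feasible corner.
The minimum over all feasible corners is $3.45.

$3.45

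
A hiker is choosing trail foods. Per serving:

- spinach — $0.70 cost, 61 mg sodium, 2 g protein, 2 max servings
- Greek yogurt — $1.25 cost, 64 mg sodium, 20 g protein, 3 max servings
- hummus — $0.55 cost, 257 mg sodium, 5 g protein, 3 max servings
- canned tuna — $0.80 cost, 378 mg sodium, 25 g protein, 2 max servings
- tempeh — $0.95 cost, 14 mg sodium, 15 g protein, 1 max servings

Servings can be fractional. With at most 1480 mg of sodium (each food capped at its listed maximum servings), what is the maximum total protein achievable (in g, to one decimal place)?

Protein per mg sodium: tempeh 1.071, Greek yogurt 0.3125, canned tuna 0.06614, spinach 0.03279, hummus 0.01946.
Take 1 serving of tempeh: uses 14 mg sodium, +15.0 g protein (running total 15.0 g).
Take 3 servings of Greek yogurt: uses 192 mg sodium, +60.0 g protein (running total 75.0 g).
Take 2 servings of canned tuna: uses 756 mg sodium, +50.0 g protein (running total 125.0 g).
Take 2 servings of spinach: uses 122 mg sodium, +4.0 g protein (running total 129.0 g).
Take 1.541 servings of hummus: uses 396 mg sodium, +7.7 g protein (running total 136.7 g).
Greedy by best ratio exhausts the sodium allowance optimally: 136.7 g.

136.7 g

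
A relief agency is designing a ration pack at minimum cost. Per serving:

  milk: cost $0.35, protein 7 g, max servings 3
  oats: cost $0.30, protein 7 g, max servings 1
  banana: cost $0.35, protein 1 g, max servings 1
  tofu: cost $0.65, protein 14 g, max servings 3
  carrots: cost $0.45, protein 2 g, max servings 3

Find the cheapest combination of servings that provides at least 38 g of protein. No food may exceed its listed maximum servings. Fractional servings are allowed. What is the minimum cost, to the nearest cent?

Cost per g of protein: oats $0.0429, tofu $0.0464, milk $0.0500, carrots $0.2250, banana $0.3500.
Take 1 serving of oats: +7.0 g protein for $0.30 (total $0.30, still need 31.0 g).
Take 2.214 servings of tofu: +31.0 g protein for $1.44 (total $1.74, still need 0.0 g).
Filling from the cheapest source first is optimal under one linear minimum: $1.74.

$1.74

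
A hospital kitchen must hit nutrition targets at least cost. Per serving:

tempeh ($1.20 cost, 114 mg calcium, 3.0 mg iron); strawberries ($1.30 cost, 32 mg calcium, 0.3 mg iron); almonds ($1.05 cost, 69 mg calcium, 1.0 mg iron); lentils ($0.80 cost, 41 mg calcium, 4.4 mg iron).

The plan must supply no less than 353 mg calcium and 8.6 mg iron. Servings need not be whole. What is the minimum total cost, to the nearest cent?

$3.72

With two linear requirements the optimum uses one or two foods; enumerate the corners.
tempeh only: max(353/114, 8.6/3.0) = 3.096 servings → $3.72.
strawberries only: max(353/32, 8.6/0.3) = 28.67 servings → $37.27.
almonds only: max(353/69, 8.6/1.0) = 8.6 servings → $9.03.
lentils only: max(353/41, 8.6/4.4) = 8.61 servings → $6.89.
tempeh + strawberries with both tight: 2.739 servings and 1.272 servings → $4.94.
tempeh + almonds with both tight: 2.585 servings and 0.8452 servings → $3.99.
tempeh + lentils: intersection lies outside the first quadrant.
strawberries + almonds with both targets exact would need a negative amount; discard.
strawberries + lentils with both tight: 9.343 servings and 1.318 servings → $13.20.
almonds + lentils with both tight: 4.572 servings and 0.9155 servings → $5.53.
The minimum over all feasible corners is $3.72.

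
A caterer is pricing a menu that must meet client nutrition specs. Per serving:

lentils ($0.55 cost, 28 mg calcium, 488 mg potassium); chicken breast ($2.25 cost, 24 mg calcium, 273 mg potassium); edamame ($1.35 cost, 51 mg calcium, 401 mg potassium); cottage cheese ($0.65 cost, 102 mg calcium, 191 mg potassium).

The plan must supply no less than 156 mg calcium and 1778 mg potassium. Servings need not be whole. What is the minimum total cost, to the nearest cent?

$2.26

Check every corner: each single food scaled to meet both minima, and each pair solved so both constraints bind.
lentils only: max(156/28, 1778/488) = 5.571 servings → $3.06.
chicken breast only: max(156/24, 1778/273) = 6.513 servings → $14.65.
edamame only: max(156/51, 1778/401) = 4.434 servings → $5.99.
cottage cheese only: max(156/102, 1778/191) = 9.309 servings → $6.05.
lentils + chicken breast with both tight: 0.02065 servings and 6.476 servings → $14.58.
lentils + edamame with both tight: 2.059 servings and 1.929 servings → $3.74.
lentils + cottage cheese with both tight: 3.411 servings and 0.593 servings → $2.26.
chicken breast + edamame: intersection lies outside the first quadrant.
chicken breast + cottage cheese: the both-tight solution has a negative serving — not a feasible corner.
edamame + cottage cheese: the both-tight solution has a negative serving — not a feasible corner.
The minimum over all feasible corners is $2.26.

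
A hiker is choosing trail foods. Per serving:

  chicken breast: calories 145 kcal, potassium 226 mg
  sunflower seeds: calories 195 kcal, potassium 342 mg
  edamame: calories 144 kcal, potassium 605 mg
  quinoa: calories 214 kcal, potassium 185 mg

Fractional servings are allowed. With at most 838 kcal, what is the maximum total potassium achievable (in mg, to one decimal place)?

Potassium per kcal: edamame 4.201, sunflower seeds 1.754, chicken breast 1.559, quinoa 0.8645.
With no serving limits, spend the whole calories allowance on edamame: 838 kcal / 144 kcal × 605 mg = 3520.8 mg.

3520.8 mg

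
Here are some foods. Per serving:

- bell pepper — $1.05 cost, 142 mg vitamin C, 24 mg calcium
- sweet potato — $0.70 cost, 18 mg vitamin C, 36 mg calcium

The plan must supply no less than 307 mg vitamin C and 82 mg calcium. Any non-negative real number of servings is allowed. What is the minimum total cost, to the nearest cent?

$2.79

At the optimum either one food covers both requirements or two foods hit both targets exactly; no other combination can be cheaper.
bell pepper only: max(307/142, 82/24) = 3.417 servings → $3.59.
sweet potato only: max(307/18, 82/36) = 17.06 servings → $11.94.
bell pepper + sweet potato with both tight: 2.046 servings and 0.9137 servings → $2.79.
So the least-cost plan costs $2.79.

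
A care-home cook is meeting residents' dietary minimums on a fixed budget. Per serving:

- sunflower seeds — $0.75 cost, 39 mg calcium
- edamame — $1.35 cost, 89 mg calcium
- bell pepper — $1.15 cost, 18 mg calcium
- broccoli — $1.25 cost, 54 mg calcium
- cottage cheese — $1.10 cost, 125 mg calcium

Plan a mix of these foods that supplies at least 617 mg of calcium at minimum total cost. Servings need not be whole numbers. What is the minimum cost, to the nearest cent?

Cost per mg of calcium: cottage cheese $0.0088, edamame $0.0152, sunflower seeds $0.0192, broccoli $0.0231, bell pepper $0.0639.
With no serving limits, use only cottage cheese: 617 mg / 125 mg = 4.936 servings × $1.10 = $5.43.

$5.43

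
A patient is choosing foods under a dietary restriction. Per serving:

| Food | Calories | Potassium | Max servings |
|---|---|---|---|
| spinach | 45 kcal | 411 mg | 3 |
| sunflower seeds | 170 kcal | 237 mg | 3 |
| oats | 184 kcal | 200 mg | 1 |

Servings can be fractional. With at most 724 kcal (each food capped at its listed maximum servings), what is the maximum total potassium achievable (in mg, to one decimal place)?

2029.9 mg

Potassium per kcal: spinach 9.133, sunflower seeds 1.394, oats 1.087.
Take 3 servings of spinach: uses 135 kcal, +1233.0 mg potassium (running total 1233.0 mg).
Take 3 servings of sunflower seeds: uses 510 kcal, +711.0 mg potassium (running total 1944.0 mg).
Take 0.4293 servings of oats: uses 79 kcal, +85.9 mg potassium (running total 2029.9 mg).
Filling greedily by potassium-per-kcal is optimal for one linear limit, giving 2029.9 mg.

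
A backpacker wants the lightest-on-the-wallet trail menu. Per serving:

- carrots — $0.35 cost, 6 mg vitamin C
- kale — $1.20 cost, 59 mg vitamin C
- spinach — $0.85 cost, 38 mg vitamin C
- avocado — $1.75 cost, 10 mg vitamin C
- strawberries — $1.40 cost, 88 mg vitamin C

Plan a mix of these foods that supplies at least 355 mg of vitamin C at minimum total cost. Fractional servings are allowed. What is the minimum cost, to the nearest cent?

$5.65

Cost per mg of vitamin C: strawberries $0.0159, kale $0.0203, spinach $0.0224, carrots $0.0583, avocado $0.1750.
With no serving limits, use only strawberries: 355 mg / 88 mg = 4.034 servings × $1.40 = $5.65.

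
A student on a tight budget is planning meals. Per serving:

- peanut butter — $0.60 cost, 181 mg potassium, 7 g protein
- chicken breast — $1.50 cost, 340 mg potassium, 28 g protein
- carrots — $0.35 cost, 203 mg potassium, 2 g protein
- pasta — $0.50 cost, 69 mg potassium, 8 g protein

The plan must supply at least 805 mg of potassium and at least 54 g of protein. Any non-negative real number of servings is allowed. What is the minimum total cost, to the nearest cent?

$3.10

peanut butter only: max(805/181, 54/7) = 7.714 servings → $4.63.
chicken breast only: max(805/340, 54/28) = 2.368 servings → $3.55.
carrots only: max(805/203, 54/2) = 27 servings → $9.45.
pasta only: max(805/69, 54/8) = 11.67 servings → $5.83.
peanut butter + chicken breast with both tight: 1.555 servings and 1.54 servings → $3.24.
peanut butter + carrots: the both-tight solution has a negative serving — not a feasible corner.
peanut butter + pasta with both tight: 2.812 servings and 4.289 servings → $3.83.
chicken breast + carrots with both tight: 1.869 servings and 0.8353 servings → $3.10.
chicken breast + pasta: intersection lies outside the first quadrant.
carrots + pasta with both tight: 1.826 servings and 6.293 servings → $3.79.
So the least-cost plan costs $3.10.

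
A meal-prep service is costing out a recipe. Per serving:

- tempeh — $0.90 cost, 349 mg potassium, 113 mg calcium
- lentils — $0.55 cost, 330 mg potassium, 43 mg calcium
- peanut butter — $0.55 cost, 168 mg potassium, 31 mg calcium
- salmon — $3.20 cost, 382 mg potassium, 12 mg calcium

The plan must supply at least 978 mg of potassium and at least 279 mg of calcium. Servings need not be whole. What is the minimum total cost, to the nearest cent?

$2.34

tempeh only: max(978/349, 279/113) = 2.802 servings → $2.52.
lentils only: max(978/330, 279/43) = 6.488 servings → $3.57.
peanut butter only: max(978/168, 279/31) = 9 servings → $4.95.
salmon only: max(978/382, 279/12) = 23.25 servings → $74.40.
tempeh + lentils with both tight: 2.245 servings and 0.5898 servings → $2.34.
tempeh + peanut butter with both tight: 2.027 servings and 1.61 servings → $2.71.
tempeh + salmon with both tight: 2.433 servings and 0.3372 servings → $3.27.
lentils + peanut butter: intersection lies outside the first quadrant.
lentils + salmon: the both-tight solution has a negative serving — not a feasible corner.
peanut butter + salmon: the both-tight solution has a negative serving — not a feasible corner.
The minimum over all feasible corners is $2.34.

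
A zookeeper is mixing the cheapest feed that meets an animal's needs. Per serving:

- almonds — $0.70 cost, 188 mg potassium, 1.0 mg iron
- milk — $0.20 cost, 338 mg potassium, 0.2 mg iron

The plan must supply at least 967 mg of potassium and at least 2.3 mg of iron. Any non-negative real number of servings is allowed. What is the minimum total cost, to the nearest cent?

$1.72

At the optimum either one food covers both requirements or two foods hit both targets exactly; no other combination can be cheaper.
almonds only: max(967/188, 2.3/1.0) = 5.144 servings → $3.60.
milk only: max(967/338, 2.3/0.2) = 11.5 servings → $2.30.
almonds + milk with both tight: 1.944 servings and 1.78 servings → $1.72.
So the least-cost plan costs $1.72.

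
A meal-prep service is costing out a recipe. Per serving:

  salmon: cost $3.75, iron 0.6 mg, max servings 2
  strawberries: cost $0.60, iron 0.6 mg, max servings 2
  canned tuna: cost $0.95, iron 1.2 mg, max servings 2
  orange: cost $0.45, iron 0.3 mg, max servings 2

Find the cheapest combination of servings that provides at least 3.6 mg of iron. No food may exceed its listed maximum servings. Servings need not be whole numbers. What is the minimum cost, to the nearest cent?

Cost per mg of iron: canned tuna $0.7917, strawberries $1.0000, orange $1.5000, salmon $6.2500.
Take 2 servings of canned tuna: +2.4 mg iron for $1.90 (total $1.90, still need 1.2 mg).
Take 2 servings of strawberries: +1.2 mg iron for $1.20 (total $3.10, still need 0.0 mg).
Filling from the cheapest source first is optimal under one linear minimum: $3.10.

$3.10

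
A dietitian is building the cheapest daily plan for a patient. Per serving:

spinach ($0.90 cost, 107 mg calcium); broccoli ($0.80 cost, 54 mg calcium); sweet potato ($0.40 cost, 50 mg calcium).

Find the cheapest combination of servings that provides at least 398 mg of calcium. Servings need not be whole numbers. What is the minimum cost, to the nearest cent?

Cost per mg of calcium: sweet potato $0.0080, spinach $0.0084, broccoli $0.0148.
With no serving limits, use only sweet potato: 398 mg / 50 mg = 7.96 servings × $0.40 = $3.18.

$3.18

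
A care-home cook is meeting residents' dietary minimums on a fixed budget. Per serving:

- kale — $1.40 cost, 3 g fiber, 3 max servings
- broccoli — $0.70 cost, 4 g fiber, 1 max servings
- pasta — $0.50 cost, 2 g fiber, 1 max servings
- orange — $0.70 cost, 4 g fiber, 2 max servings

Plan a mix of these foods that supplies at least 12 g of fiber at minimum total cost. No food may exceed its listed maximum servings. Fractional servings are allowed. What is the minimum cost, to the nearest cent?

Cost per g of fiber: broccoli $0.1750, orange $0.1750, pasta $0.2500, kale $0.4667.
Take 1 serving of broccoli: +4.0 g fiber for $0.70 (total $0.70, still need 8.0 g).
Take 2 servings of orange: +8.0 g fiber for $1.40 (total $2.10, still need 0.0 g).
Filling from the cheapest source first is optimal under one linear minimum: $2.10.

$2.10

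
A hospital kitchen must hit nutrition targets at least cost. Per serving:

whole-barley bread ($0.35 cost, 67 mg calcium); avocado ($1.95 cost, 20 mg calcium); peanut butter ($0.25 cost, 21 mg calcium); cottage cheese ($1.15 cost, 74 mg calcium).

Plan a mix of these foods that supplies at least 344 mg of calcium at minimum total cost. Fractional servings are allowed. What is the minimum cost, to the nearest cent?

$1.80

Cost per mg of calcium: whole-barley bread $0.0052, peanut butter $0.0119, cottage cheese $0.0155, avocado $0.0975.
With no serving limits, use only whole-barley bread: 344 mg / 67 mg = 5.134 servings × $0.35 = $1.80.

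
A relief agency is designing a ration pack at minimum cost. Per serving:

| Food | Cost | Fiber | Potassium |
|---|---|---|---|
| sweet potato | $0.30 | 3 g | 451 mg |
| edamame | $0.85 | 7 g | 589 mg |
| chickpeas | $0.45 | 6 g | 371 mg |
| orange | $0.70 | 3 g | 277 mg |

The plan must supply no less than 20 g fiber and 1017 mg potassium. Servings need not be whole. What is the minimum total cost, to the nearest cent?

$1.50

The cheapest plan sits at a corner of the feasible region — with two constraints it uses at most two foods.
sweet potato only: max(20/3, 1017/451) = 6.667 servings → $2.00.
edamame only: max(20/7, 1017/589) = 2.857 servings → $2.43.
chickpeas only: max(20/6, 1017/371) = 3.333 servings → $1.50.
orange only: max(20/3, 1017/277) = 6.667 servings → $4.67.
sweet potato + edamame: the both-tight solution has a negative serving — not a feasible corner.
sweet potato + chickpeas: intersection lies outside the first quadrant.
sweet potato + orange: the both-tight solution has a negative serving — not a feasible corner.
edamame + chickpeas with both targets exact would need a negative amount; discard.
edamame + orange: the both-tight solution has a negative serving — not a feasible corner.
chickpeas + orange: intersection lies outside the first quadrant.
So the least-cost plan costs $1.50.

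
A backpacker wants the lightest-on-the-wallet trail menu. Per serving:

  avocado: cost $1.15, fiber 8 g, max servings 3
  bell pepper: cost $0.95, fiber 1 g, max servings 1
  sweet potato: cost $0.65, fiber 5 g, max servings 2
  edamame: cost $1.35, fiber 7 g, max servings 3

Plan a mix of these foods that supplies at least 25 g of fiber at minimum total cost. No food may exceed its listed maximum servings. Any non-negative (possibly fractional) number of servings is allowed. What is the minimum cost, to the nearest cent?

$3.46

Cost per g of fiber: sweet potato $0.1300, avocado $0.1437, edamame $0.1929, bell pepper $0.9500.
Take 2 servings of sweet potato: +10.0 g fiber for $1.30 (total $1.30, still need 15.0 g).
Take 1.875 servings of avocado: +15.0 g fiber for $2.16 (total $3.46, still need 0.0 g).
Greedy by cheapest-per-g is optimal for a single linear constraint, so the minimum cost is $3.46.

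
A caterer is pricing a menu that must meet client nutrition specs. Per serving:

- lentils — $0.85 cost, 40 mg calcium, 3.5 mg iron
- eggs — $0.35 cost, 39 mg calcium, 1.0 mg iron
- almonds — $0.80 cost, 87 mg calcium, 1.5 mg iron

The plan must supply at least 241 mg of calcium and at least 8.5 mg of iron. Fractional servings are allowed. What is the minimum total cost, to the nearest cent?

$2.62

The cheapest plan sits at a corner of the feasible region — with two constraints it uses at most two foods.
lentils only: max(241/40, 8.5/3.5) = 6.025 servings → $5.12.
eggs only: max(241/39, 8.5/1.0) = 8.5 servings → $2.98.
almonds only: max(241/87, 8.5/1.5) = 5.667 servings → $4.53.
lentils + eggs with both tight: 0.9378 servings and 5.218 servings → $2.62.
lentils + almonds with both tight: 1.546 servings and 2.059 servings → $2.96.
eggs + almonds: the both-tight solution has a negative serving — not a feasible corner.
Cheapest feasible corner: $2.62.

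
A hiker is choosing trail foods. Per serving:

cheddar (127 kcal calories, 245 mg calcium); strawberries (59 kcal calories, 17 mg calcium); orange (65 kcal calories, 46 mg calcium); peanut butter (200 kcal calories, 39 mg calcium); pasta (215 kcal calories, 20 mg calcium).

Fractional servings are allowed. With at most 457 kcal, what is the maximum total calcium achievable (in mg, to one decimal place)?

Calcium per kcal: cheddar 1.929, orange 0.7077, strawberries 0.2881, peanut butter 0.195, pasta 0.09302.
With no serving limits, spend the whole calories allowance on cheddar: 457 kcal / 127 kcal × 245 mg = 881.6 mg.

881.6 mg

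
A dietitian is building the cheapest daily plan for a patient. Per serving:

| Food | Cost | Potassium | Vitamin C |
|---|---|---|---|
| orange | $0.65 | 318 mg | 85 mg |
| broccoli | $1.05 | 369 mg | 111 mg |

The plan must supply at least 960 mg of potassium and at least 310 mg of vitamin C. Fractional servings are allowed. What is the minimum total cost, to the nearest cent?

$2.37

orange only: max(960/318, 310/85) = 3.647 servings → $2.37.
broccoli only: max(960/369, 310/111) = 2.793 servings → $2.93.
orange + broccoli: intersection lies outside the first quadrant.
So the least-cost plan costs $2.37.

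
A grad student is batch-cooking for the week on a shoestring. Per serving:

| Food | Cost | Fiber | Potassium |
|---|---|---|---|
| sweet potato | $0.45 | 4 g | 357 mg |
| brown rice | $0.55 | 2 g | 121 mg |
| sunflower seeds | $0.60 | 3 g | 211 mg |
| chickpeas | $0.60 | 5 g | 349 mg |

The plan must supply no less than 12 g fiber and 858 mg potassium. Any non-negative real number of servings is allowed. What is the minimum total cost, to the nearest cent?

Minimising a linear cost over {fiber ≥ 12, potassium ≥ 858, servings ≥ 0} — the optimum is at a vertex, using one or two foods.
sweet potato only: max(12/4, 858/357) = 3 servings → $1.35.
brown rice only: max(12/2, 858/121) = 7.091 servings → $3.90.
sunflower seeds only: max(12/3, 858/211) = 4.066 servings → $2.44.
chickpeas only: max(12/5, 858/349) = 2.458 servings → $1.48.
sweet potato + brown rice with both tight: 1.148 servings and 3.704 servings → $2.55.
sweet potato + sunflower seeds with both tight: 0.185 servings and 3.753 servings → $2.34.
sweet potato + chickpeas with both tight: 0.2622 servings and 2.19 servings → $1.43.
brown rice + sunflower seeds: intersection lies outside the first quadrant.
brown rice + chickpeas: intersection lies outside the first quadrant.
sunflower seeds + chickpeas: intersection lies outside the first quadrant.
The minimum over all feasible corners is $1.35.

$1.35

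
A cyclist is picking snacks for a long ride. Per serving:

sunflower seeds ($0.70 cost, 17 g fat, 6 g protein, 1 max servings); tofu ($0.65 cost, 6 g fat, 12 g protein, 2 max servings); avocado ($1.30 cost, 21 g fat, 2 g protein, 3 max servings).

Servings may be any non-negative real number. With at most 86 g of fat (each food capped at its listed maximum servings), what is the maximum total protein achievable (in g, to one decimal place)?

Protein per g fat: tofu 2, sunflower seeds 0.3529, avocado 0.09524.
Take 2 servings of tofu: uses 12 g fat, +24.0 g protein (running total 24.0 g).
Take 1 serving of sunflower seeds: uses 17 g fat, +6.0 g protein (running total 30.0 g).
Take 2.714 servings of avocado: uses 57 g fat, +5.4 g protein (running total 35.4 g).
Greedy by best ratio exhausts the fat allowance optimally: 35.4 g.

35.4 g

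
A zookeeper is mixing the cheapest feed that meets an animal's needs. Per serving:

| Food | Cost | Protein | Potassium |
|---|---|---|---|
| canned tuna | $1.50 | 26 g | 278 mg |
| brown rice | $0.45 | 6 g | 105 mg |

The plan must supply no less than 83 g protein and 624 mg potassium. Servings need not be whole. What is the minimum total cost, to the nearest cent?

Compare the cost at each extreme point of the feasible region.
canned tuna only: max(83/26, 624/278) = 3.192 servings → $4.79.
brown rice only: max(83/6, 624/105) = 13.83 servings → $6.22.
canned tuna + brown rice: intersection lies outside the first quadrant.
So the least-cost plan costs $4.79.

$4.79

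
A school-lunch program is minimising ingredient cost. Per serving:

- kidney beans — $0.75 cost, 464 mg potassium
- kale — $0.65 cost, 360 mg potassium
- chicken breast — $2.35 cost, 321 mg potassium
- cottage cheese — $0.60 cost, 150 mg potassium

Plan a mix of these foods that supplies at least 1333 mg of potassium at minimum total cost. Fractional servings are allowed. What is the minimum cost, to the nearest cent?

$2.15

Cost per mg of potassium: kidney beans $0.0016, kale $0.0018, cottage cheese $0.0040, chicken breast $0.0073.
With no serving limits, use only kidney beans: 1333 mg / 464 mg = 2.873 servings × $0.75 = $2.15.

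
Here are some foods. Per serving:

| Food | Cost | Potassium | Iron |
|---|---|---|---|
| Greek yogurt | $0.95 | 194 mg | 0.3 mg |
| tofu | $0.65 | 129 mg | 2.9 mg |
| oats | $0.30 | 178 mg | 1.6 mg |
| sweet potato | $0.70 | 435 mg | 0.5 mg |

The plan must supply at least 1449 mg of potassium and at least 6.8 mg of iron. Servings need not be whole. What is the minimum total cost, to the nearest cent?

Greek yogurt only: max(1449/194, 6.8/0.3) = 22.67 servings → $21.53.
tofu only: max(1449/129, 6.8/2.9) = 11.23 servings → $7.30.
oats only: max(1449/178, 6.8/1.6) = 8.14 servings → $2.44.
sweet potato only: max(1449/435, 6.8/0.5) = 13.6 servings → $9.52.
Greek yogurt + tofu with both tight: 6.346 servings and 1.688 servings → $7.13.
Greek yogurt + oats with both tight: 4.311 servings and 3.442 servings → $5.13.
Greek yogurt + sweet potato: intersection lies outside the first quadrant.
tofu + oats: the both-tight solution has a negative serving — not a feasible corner.
tofu + sweet potato with both tight: 1.866 servings and 2.778 servings → $3.16.
oats + sweet potato with both tight: 3.68 servings and 1.825 servings → $2.38.
Cheapest feasible corner: $2.38.

$2.38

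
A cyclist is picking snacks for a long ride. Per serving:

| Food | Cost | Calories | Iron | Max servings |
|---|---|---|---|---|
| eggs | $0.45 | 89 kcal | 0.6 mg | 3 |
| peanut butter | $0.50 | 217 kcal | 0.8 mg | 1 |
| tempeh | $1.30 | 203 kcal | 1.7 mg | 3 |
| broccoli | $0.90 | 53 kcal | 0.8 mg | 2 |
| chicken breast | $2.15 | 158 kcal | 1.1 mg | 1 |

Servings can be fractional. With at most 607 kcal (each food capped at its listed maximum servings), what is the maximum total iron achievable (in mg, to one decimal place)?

5.8 mg

Iron per kcal: broccoli 0.01509, tempeh 0.008374, chicken breast 0.006962, eggs 0.006742, peanut butter 0.003687.
Take 2 servings of broccoli: uses 106 kcal, +1.6 mg iron (running total 1.6 mg).
Take 2.468 servings of tempeh: uses 501 kcal, +4.2 mg iron (running total 5.8 mg).
Filling greedily by iron-per-kcal is optimal for one linear limit, giving 5.8 mg.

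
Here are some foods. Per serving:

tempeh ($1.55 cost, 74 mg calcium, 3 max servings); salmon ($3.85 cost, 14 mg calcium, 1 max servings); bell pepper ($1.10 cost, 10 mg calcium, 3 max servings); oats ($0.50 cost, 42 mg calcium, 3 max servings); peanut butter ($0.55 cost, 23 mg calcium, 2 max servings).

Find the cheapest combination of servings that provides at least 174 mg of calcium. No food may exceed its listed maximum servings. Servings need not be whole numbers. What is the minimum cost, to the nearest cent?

$2.51

Cost per mg of calcium: oats $0.0119, tempeh $0.0209, peanut butter $0.0239, bell pepper $0.1100, salmon $0.2750.
Take 3 servings of oats: +126.0 mg calcium for $1.50 (total $1.50, still need 48.0 mg).
Take 0.6486 servings of tempeh: +48.0 mg calcium for $1.01 (total $2.51, still need 0.0 mg).
Filling from the cheapest source first is optimal under one linear minimum: $2.51.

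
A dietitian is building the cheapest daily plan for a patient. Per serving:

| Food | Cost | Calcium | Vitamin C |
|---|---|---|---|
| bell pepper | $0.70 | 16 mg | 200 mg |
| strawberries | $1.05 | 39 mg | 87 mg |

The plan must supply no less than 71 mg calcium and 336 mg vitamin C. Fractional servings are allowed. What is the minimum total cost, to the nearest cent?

At the optimum either one food covers both requirements or two foods hit both targets exactly; no other combination can be cheaper.
bell pepper only: max(71/16, 336/200) = 4.438 servings → $3.11.
strawberries only: max(71/39, 336/87) = 3.862 servings → $4.06.
bell pepper + strawberries with both tight: 1.081 servings and 1.377 servings → $2.20.
So the least-cost plan costs $2.20.

$2.20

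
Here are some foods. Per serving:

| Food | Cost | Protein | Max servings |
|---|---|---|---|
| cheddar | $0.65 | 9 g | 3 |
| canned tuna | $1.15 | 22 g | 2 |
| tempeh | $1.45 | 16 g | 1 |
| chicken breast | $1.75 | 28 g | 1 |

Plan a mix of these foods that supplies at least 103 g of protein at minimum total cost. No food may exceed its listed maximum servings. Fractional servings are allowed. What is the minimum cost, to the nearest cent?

Cost per g of protein: canned tuna $0.0523, chicken breast $0.0625, cheddar $0.0722, tempeh $0.0906.
Take 2 servings of canned tuna: +44.0 g protein for $2.30 (total $2.30, still need 59.0 g).
Take 1 serving of chicken breast: +28.0 g protein for $1.75 (total $4.05, still need 31.0 g).
Take 3 servings of cheddar: +27.0 g protein for $1.95 (total $6.00, still need 4.0 g).
Take 0.25 servings of tempeh: +4.0 g protein for $0.36 (total $6.36, still need 0.0 g).
Greedy by cheapest-per-g is optimal for a single linear constraint, so the minimum cost is $6.36.

$6.36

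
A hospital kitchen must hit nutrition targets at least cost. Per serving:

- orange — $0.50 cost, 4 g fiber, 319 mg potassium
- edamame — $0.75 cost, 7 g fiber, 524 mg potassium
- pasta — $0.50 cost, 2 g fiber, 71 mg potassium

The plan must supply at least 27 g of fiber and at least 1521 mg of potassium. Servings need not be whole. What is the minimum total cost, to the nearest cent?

$2.89

Compare the cost at each extreme point of the feasible region.
orange only: max(27/4, 1521/319) = 6.75 servings → $3.38.
edamame only: max(27/7, 1521/524) = 3.857 servings → $2.89.
pasta only: max(27/2, 1521/71) = 21.42 servings → $10.71.
orange + edamame: the both-tight solution has a negative serving — not a feasible corner.
orange + pasta with both tight: 3.178 servings and 7.144 servings → $5.16.
edamame + pasta with both tight: 2.042 servings and 6.354 servings → $4.71.
So the least-cost plan costs $2.89.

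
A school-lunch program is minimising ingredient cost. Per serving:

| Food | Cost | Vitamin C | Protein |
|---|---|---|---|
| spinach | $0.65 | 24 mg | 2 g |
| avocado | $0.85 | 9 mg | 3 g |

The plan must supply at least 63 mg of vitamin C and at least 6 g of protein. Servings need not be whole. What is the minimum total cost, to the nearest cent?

$1.91

An LP optimum is at a vertex; with two nutrient constraints at most two foods are used. Check each candidate.
spinach only: max(63/24, 6/2) = 3 servings → $1.95.
avocado only: max(63/9, 6/3) = 7 servings → $5.95.
spinach + avocado with both tight: 2.5 servings and 0.3333 servings → $1.91.
Cheapest feasible corner: $1.91.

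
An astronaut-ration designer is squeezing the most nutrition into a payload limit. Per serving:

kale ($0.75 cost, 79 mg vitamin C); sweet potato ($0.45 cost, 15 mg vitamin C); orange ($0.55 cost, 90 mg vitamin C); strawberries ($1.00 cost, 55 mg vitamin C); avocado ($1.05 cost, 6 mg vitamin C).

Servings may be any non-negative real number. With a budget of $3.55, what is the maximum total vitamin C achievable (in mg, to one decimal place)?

580.9 mg

Vitamin C per dollar: orange 163.6, kale 105.3, strawberries 55, sweet potato 33.33, avocado 5.714.
With no serving limits, spend the whole cost allowance on orange: $3.55 / $0.55 × 90 mg = 580.9 mg.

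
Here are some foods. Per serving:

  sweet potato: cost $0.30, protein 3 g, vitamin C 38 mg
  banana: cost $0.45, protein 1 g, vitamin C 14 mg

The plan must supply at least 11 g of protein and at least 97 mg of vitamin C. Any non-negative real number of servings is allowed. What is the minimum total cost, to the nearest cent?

Minimising a linear cost over {protein ≥ 11, vitamin C ≥ 97, servings ≥ 0} — the optimum is at a vertex, using one or two foods.
sweet potato only: max(11/3, 97/38) = 3.667 servings → $1.10.
banana only: max(11/1, 97/14) = 11 servings → $4.95.
sweet potato + banana: intersection lies outside the first quadrant.
So the least-cost plan costs $1.10.

$1.10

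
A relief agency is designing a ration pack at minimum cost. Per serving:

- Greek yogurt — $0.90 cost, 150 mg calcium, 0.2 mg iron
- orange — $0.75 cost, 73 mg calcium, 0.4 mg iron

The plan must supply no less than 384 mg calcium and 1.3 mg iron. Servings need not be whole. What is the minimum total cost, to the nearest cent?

$3.12

With two linear requirements the optimum uses one or two foods; enumerate the corners.
Greek yogurt only: max(384/150, 1.3/0.2) = 6.5 servings → $5.85.
orange only: max(384/73, 1.3/0.4) = 5.26 servings → $3.95.
Greek yogurt + orange with both tight: 1.293 servings and 2.604 servings → $3.12.
Cheapest feasible corner: $3.12.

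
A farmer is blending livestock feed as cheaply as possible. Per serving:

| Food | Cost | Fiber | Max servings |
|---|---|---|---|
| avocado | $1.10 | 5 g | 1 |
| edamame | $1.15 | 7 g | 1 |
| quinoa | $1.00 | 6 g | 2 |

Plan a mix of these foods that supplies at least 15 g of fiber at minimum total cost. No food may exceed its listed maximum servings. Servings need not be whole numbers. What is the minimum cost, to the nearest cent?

$2.48

Cost per g of fiber: edamame $0.1643, quinoa $0.1667, avocado $0.2200.
Take 1 serving of edamame: +7.0 g fiber for $1.15 (total $1.15, still need 8.0 g).
Take 1.333 servings of quinoa: +8.0 g fiber for $1.33 (total $2.48, still need 0.0 g).
Filling from the cheapest source first is optimal under one linear minimum: $2.48.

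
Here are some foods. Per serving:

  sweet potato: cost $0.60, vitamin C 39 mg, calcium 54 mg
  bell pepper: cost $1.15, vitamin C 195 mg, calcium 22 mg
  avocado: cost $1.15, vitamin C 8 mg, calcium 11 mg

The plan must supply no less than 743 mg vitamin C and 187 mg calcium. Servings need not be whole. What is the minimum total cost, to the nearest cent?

$5.15

The cheapest plan sits at a corner of the feasible region — with two constraints it uses at most two foods.
sweet potato only: max(743/39, 187/54) = 19.05 servings → $11.43.
bell pepper only: max(743/195, 187/22) = 8.5 servings → $9.78.
avocado only: max(743/8, 187/11) = 92.88 servings → $106.81.
sweet potato + bell pepper with both tight: 2.08 servings and 3.394 servings → $5.15.
sweet potato + avocado: intersection lies outside the first quadrant.
bell pepper + avocado with both tight: 3.391 servings and 10.22 servings → $15.65.
So the least-cost plan costs $5.15.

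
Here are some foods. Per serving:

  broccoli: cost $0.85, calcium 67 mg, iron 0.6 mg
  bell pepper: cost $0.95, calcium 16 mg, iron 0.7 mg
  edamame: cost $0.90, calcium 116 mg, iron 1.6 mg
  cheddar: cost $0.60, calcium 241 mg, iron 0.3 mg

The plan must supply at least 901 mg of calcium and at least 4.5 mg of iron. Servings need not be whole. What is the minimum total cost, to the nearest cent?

Two binding constraints pin down two serving amounts, so the optimal mix uses at most two foods. The candidates are each food alone (scaled to the tighter of calcium/iron) and each pair with both constraints tight.
broccoli only: max(901/67, 4.5/0.6) = 13.45 servings → $11.43.
bell pepper only: max(901/16, 4.5/0.7) = 56.31 servings → $53.50.
edamame only: max(901/116, 4.5/1.6) = 7.767 servings → $6.99.
cheddar only: max(901/241, 4.5/0.3) = 15 servings → $9.00.
broccoli + bell pepper: the both-tight solution has a negative serving — not a feasible corner.
broccoli + edamame: intersection lies outside the first quadrant.
broccoli + cheddar with both tight: 6.54 servings and 1.92 servings → $6.71.
bell pepper + edamame: intersection lies outside the first quadrant.
bell pepper + cheddar with both tight: 4.968 servings and 3.409 servings → $6.76.
edamame + cheddar with both tight: 2.321 servings and 2.621 servings → $3.66.
Cheapest feasible corner: $3.66.

$3.66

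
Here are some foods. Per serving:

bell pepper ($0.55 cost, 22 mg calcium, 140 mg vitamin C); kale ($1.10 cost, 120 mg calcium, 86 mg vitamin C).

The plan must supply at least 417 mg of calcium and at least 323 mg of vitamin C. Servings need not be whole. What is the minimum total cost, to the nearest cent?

bell pepper only: max(417/22, 323/140) = 18.95 servings → $10.43.
kale only: max(417/120, 323/86) = 3.756 servings → $4.13.
bell pepper + kale with both tight: 0.1944 servings and 3.439 servings → $3.89.
Cheapest feasible corner: $3.89.

$3.89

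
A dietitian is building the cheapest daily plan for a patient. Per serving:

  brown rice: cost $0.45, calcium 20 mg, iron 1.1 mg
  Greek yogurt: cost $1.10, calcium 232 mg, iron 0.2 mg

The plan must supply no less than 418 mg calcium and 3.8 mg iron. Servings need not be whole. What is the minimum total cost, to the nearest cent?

$3.11

This is a tiny linear program; its minimum lies at a vertex of the feasible set. List the vertices and price them.
brown rice only: max(418/20, 3.8/1.1) = 20.9 servings → $9.40.
Greek yogurt only: max(418/232, 3.8/0.2) = 19 servings → $20.90.
brown rice + Greek yogurt with both tight: 3.177 servings and 1.528 servings → $3.11.
So the least-cost plan costs $3.11.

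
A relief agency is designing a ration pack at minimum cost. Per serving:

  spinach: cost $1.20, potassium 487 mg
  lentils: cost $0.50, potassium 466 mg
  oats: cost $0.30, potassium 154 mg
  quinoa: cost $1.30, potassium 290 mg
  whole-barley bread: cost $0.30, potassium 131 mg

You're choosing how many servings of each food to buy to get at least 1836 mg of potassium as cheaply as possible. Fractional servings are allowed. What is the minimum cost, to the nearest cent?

$1.97

Cost per mg of potassium: lentils $0.0011, oats $0.0019, whole-barley bread $0.0023, spinach $0.0025, quinoa $0.0045.
With no serving limits, use only lentils: 1836 mg / 466 mg = 3.94 servings × $0.50 = $1.97.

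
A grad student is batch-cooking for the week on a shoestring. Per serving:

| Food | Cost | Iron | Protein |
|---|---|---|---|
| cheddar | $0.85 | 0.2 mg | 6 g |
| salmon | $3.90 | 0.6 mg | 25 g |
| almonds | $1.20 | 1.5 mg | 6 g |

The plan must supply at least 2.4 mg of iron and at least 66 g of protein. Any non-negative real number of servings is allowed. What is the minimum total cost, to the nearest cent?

A basic optimal solution has at most two foods positive. Try each food alone and each pair with both targets met exactly.
cheddar only: max(2.4/0.2, 66/6) = 12 servings → $10.20.
salmon only: max(2.4/0.6, 66/25) = 4 servings → $15.60.
almonds only: max(2.4/1.5, 66/6) = 11 servings → $13.20.
cheddar + salmon with both targets exact would need a negative amount; discard.
cheddar + almonds with both tight: 10.85 servings and 0.1538 servings → $9.40.
salmon + almonds with both tight: 2.496 servings and 0.6018 servings → $10.45.
The minimum over all feasible corners is $9.40.

$9.40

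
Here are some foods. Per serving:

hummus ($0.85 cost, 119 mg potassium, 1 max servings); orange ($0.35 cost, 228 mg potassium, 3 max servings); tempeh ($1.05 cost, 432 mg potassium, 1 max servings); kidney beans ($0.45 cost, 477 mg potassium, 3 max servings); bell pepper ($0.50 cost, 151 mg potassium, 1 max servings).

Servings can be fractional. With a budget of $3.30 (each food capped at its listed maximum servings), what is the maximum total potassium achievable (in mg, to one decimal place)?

Potassium per dollar: kidney beans 1060, orange 651.4, tempeh 411.4, bell pepper 302, hummus 140.
Take 3 servings of kidney beans: spends $1.35, +1431.0 mg potassium (running total 1431.0 mg).
Take 3 servings of orange: spends $1.05, +684.0 mg potassium (running total 2115.0 mg).
Take 0.8571 servings of tempeh: spends $0.90, +370.3 mg potassium (running total 2485.3 mg).
Greedy by best ratio exhausts the cost allowance optimally: 2485.3 mg.

2485.3 mg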